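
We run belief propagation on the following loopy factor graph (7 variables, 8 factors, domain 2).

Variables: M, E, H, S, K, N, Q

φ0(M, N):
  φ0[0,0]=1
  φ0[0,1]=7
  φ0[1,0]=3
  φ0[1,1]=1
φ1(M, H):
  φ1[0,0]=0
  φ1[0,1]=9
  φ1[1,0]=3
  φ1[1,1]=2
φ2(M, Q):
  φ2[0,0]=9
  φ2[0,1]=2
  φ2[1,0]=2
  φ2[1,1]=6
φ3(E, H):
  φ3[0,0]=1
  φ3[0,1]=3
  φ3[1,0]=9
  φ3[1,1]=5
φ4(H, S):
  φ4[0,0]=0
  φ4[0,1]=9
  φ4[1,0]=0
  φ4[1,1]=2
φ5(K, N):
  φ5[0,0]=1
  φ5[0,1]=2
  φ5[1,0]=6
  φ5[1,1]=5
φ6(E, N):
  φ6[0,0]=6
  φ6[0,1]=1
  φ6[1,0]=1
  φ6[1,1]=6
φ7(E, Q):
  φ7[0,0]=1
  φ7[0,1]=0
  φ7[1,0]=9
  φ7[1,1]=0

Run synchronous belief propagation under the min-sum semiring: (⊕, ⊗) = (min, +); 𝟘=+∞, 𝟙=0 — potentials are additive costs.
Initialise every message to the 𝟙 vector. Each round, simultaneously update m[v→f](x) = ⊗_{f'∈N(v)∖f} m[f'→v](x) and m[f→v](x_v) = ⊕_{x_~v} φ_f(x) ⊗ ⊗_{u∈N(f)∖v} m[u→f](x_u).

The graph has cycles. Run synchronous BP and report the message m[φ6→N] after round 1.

init: all messages = 𝟙 over 2 values
r1 m[φ0→M] = [1, 1]
r1 m[φ0→N] = [1, 1]
r1 m[φ1→M] = [0, 2]
r1 m[φ1→H] = [0, 2]
r1 m[φ2→M] = [2, 2]
r1 m[φ2→Q] = [2, 2]
r1 m[φ3→E] = [1, 5]
r1 m[φ3→H] = [1, 3]
r1 m[φ4→H] = [0, 0]
r1 m[φ4→S] = [0, 2]
r1 m[φ5→K] = [1, 5]
r1 m[φ5→N] = [1, 2]
r1 m[φ6→E] = [1, 1]
r1 m[φ6→N] = [1, 1]
r1 m[φ7→E] = [0, 0]
r1 m[φ7→Q] = [1, 0]
r1 m[M→φ0] = [0, 0]
r1 m[M→φ1] = [0, 0]
r1 m[M→φ2] = [0, 0]
r1 m[E→φ3] = [0, 0]
r1 m[E→φ6] = [0, 0]
r1 m[E→φ7] = [0, 0]
r1 m[H→φ1] = [0, 0]
r1 m[H→φ3] = [0, 0]
r1 m[H→φ4] = [0, 0]
r1 m[S→φ4] = [0, 0]
r1 m[K→φ5] = [0, 0]
r1 m[N→φ0] = [0, 0]
r1 m[N→φ5] = [0, 0]
r1 m[N→φ6] = [0, 0]
r1 m[Q→φ2] = [0, 0]
r1 m[Q→φ7] = [0, 0]

message @ round 1 = [1, 1]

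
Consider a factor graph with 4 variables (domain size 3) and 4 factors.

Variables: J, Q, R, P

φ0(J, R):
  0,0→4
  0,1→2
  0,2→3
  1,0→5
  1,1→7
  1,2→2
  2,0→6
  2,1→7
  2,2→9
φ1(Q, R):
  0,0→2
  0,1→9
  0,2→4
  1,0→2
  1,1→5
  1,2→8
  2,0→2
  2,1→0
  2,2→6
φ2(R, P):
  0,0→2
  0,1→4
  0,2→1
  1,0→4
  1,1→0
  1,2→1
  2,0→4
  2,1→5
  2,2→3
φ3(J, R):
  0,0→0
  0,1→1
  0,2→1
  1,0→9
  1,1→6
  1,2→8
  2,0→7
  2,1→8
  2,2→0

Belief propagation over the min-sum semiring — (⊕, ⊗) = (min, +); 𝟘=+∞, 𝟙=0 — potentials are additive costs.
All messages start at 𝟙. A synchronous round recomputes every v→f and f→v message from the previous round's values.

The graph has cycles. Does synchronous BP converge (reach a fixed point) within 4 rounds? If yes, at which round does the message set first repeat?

init: all messages = 𝟙 over 3 values
r1 m[φ0→J] = [2, 2, 6]
r1 m[φ0→R] = [4, 2, 2]
r1 m[φ1→Q] = [2, 2, 0]
r1 m[φ1→R] = [2, 0, 4]
r1 m[φ2→R] = [1, 0, 3]
r1 m[φ2→P] = [2, 0, 1]
r1 m[φ3→J] = [0, 6, 0]
r1 m[φ3→R] = [0, 1, 0]
r1 m[J→φ0] = [0, 0, 0]
r1 m[J→φ3] = [0, 0, 0]
r1 m[Q→φ1] = [0, 0, 0]
r1 m[R→φ0] = [0, 0, 0]
r1 m[R→φ1] = [0, 0, 0]
r1 m[R→φ2] = [0, 0, 0]
r1 m[R→φ3] = [0, 0, 0]
r1 m[P→φ2] = [0, 0, 0]
r2 m[φ0→J] = [2, 2, 6]
r2 m[φ0→R] = [4, 2, 2]
r2 m[φ1→Q] = [2, 2, 0]
r2 m[φ1→R] = [2, 0, 4]
r2 m[φ2→R] = [1, 0, 3]
r2 m[φ2→P] = [2, 0, 1]
r2 m[φ3→J] = [0, 6, 0]
r2 m[φ3→R] = [0, 1, 0]
r2 m[J→φ0] = [0, 6, 0]
r2 m[J→φ3] = [2, 2, 6]
r2 m[Q→φ1] = [0, 0, 0]
r2 m[R→φ0] = [3, 1, 7]
r2 m[R→φ1] = [5, 3, 5]
r2 m[R→φ2] = [6, 3, 6]
r2 m[R→φ3] = [7, 2, 9]
r2 m[P→φ2] = [0, 0, 0]
r3 m[φ0→J] = [3, 8, 8]
r3 m[φ0→R] = [4, 2, 3]
r3 m[φ1→Q] = [7, 7, 3]
r3 m[φ1→R] = [2, 0, 4]
r3 m[φ2→R] = [1, 0, 3]
r3 m[φ2→P] = [7, 3, 4]
r3 m[φ3→J] = [3, 8, 9]
r3 m[φ3→R] = [2, 3, 3]
r3 m[J→φ0] = [0, 6, 0]
r3 m[J→φ3] = [2, 2, 6]
r3 m[Q→φ1] = [0, 0, 0]
r3 m[R→φ0] = [3, 1, 7]
r3 m[R→φ1] = [5, 3, 5]
r3 m[R→φ2] = [6, 3, 6]
r3 m[R→φ3] = [7, 2, 9]
r3 m[P→φ2] = [0, 0, 0]
r4 m[φ0→J] = [3, 8, 8]
r4 m[φ0→R] = [4, 2, 3]
r4 m[φ1→Q] = [7, 7, 3]
r4 m[φ1→R] = [2, 0, 4]
r4 m[φ2→R] = [1, 0, 3]
r4 m[φ2→P] = [7, 3, 4]
r4 m[φ3→J] = [3, 8, 9]
r4 m[φ3→R] = [2, 3, 3]
r4 m[J→φ0] = [3, 8, 9]
r4 m[J→φ3] = [3, 8, 8]
r4 m[Q→φ1] = [0, 0, 0]
r4 m[R→φ0] = [5, 3, 10]
r4 m[R→φ1] = [7, 5, 9]
r4 m[R→φ2] = [8, 5, 10]
r4 m[R→φ3] = [7, 2, 10]
r4 m[P→φ2] = [0, 0, 0]
no fixed point within 4 rounds

NOT CONVERGED within 4 rounds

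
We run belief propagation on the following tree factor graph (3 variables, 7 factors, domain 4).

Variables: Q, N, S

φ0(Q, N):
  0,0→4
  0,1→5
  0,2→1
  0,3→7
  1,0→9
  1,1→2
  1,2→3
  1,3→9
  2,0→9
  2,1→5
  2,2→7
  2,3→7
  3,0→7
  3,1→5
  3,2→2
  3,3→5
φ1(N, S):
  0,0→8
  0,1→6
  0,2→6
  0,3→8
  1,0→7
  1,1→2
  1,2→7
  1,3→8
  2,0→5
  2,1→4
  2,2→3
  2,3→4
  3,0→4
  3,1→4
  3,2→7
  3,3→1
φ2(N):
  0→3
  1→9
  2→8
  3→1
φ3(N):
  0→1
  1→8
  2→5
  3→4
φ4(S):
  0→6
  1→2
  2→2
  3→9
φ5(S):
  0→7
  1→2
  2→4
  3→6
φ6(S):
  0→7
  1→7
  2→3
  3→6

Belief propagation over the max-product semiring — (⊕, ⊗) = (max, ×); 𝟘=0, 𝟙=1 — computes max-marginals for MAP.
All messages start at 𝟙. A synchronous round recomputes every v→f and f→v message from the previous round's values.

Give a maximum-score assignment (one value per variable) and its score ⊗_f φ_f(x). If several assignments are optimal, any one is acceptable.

assignment: (Q=0, N=1, S=3); score = 933120

init: all messages = 𝟙 over 4 values
r1 m[φ0→Q] = [7, 9, 9, 7]
r1 m[φ0→N] = [9, 5, 7, 9]
r1 m[φ1→N] = [8, 8, 5, 7]
r1 m[φ1→S] = [8, 6, 7, 8]
r1 m[φ2→N] = [3, 9, 8, 1]
r1 m[φ3→N] = [1, 8, 5, 4]
r1 m[φ4→S] = [6, 2, 2, 9]
r1 m[φ5→S] = [7, 2, 4, 6]
r1 m[φ6→S] = [7, 7, 3, 6]
r1 m[Q→φ0] = [1, 1, 1, 1]
r1 m[N→φ0] = [1, 1, 1, 1]
r1 m[N→φ1] = [1, 1, 1, 1]
r1 m[N→φ2] = [1, 1, 1, 1]
r1 m[N→φ3] = [1, 1, 1, 1]
r1 m[S→φ1] = [1, 1, 1, 1]
r1 m[S→φ4] = [1, 1, 1, 1]
r1 m[S→φ5] = [1, 1, 1, 1]
r1 m[S→φ6] = [1, 1, 1, 1]
r2 m[φ0→Q] = [7, 9, 9, 7]
r2 m[φ0→N] = [9, 5, 7, 9]
r2 m[φ1→N] = [8, 8, 5, 7]
r2 m[φ1→S] = [8, 6, 7, 8]
r2 m[φ2→N] = [3, 9, 8, 1]
r2 m[φ3→N] = [1, 8, 5, 4]
r2 m[φ4→S] = [6, 2, 2, 9]
r2 m[φ5→S] = [7, 2, 4, 6]
r2 m[φ6→S] = [7, 7, 3, 6]
r2 m[Q→φ0] = [1, 1, 1, 1]
r2 m[N→φ0] = [24, 576, 200, 28]
r2 m[N→φ1] = [27, 360, 280, 36]
r2 m[N→φ2] = [72, 320, 175, 252]
r2 m[N→φ3] = [216, 360, 280, 63]
r2 m[S→φ1] = [294, 28, 24, 324]
r2 m[S→φ4] = [392, 84, 84, 288]
r2 m[S→φ5] = [336, 84, 42, 432]
r2 m[S→φ6] = [336, 24, 56, 432]
r3 m[φ0→Q] = [2880, 1152, 2880, 2880]
r3 m[φ0→N] = [9, 5, 7, 9]
r3 m[φ1→N] = [2592, 2592, 1470, 1176]
r3 m[φ1→S] = [2520, 1120, 2520, 2880]
r3 m[φ2→N] = [3, 9, 8, 1]
r3 m[φ3→N] = [1, 8, 5, 4]
r3 m[φ4→S] = [6, 2, 2, 9]
r3 m[φ5→S] = [7, 2, 4, 6]
r3 m[φ6→S] = [7, 7, 3, 6]
r3 m[Q→φ0] = [1, 1, 1, 1]
r3 m[N→φ0] = [24, 576, 200, 28]
r3 m[N→φ1] = [27, 360, 280, 36]
r3 m[N→φ2] = [72, 320, 175, 252]
r3 m[N→φ3] = [216, 360, 280, 63]
r3 m[S→φ1] = [294, 28, 24, 324]
r3 m[S→φ4] = [392, 84, 84, 288]
r3 m[S→φ5] = [336, 84, 42, 432]
r3 m[S→φ6] = [336, 24, 56, 432]
r4 m[φ0→Q] = [2880, 1152, 2880, 2880]
r4 m[φ0→N] = [9, 5, 7, 9]
r4 m[φ1→N] = [2592, 2592, 1470, 1176]
r4 m[φ1→S] = [2520, 1120, 2520, 2880]
r4 m[φ2→N] = [3, 9, 8, 1]
r4 m[φ3→N] = [1, 8, 5, 4]
r4 m[φ4→S] = [6, 2, 2, 9]
r4 m[φ5→S] = [7, 2, 4, 6]
r4 m[φ6→S] = [7, 7, 3, 6]
r4 m[Q→φ0] = [1, 1, 1, 1]
r4 m[N→φ0] = [7776, 186624, 58800, 4704]
r4 m[N→φ1] = [27, 360, 280, 36]
r4 m[N→φ2] = [23328, 103680, 51450, 42336]
r4 m[N→φ3] = [69984, 116640, 82320, 10584]
r4 m[S→φ1] = [294, 28, 24, 324]
r4 m[S→φ4] = [123480, 15680, 30240, 103680]
r4 m[S→φ5] = [105840, 15680, 15120, 155520]
r4 m[S→φ6] = [105840, 4480, 20160, 155520]
r5 m[φ0→Q] = [933120, 373248, 933120, 933120]
r5 m[φ0→N] = [9, 5, 7, 9]
r5 m[φ1→N] = [2592, 2592, 1470, 1176]
r5 m[φ1→S] = [2520, 1120, 2520, 2880]
r5 m[φ2→N] = [3, 9, 8, 1]
r5 m[φ3→N] = [1, 8, 5, 4]
r5 m[φ4→S] = [6, 2, 2, 9]
r5 m[φ5→S] = [7, 2, 4, 6]
r5 m[φ6→S] = [7, 7, 3, 6]
r5 m[Q→φ0] = [1, 1, 1, 1]
r5 m[N→φ0] = [7776, 186624, 58800, 4704]
r5 m[N→φ1] = [27, 360, 280, 36]
r5 m[N→φ2] = [23328, 103680, 51450, 42336]
r5 m[N→φ3] = [69984, 116640, 82320, 10584]
r5 m[S→φ1] = [294, 28, 24, 324]
r5 m[S→φ4] = [123480, 15680, 30240, 103680]
r5 m[S→φ5] = [105840, 15680, 15120, 155520]
r5 m[S→φ6] = [105840, 4480, 20160, 155520]
r6 m[φ0→Q] = [933120, 373248, 933120, 933120]
r6 m[φ0→N] = [9, 5, 7, 9]
r6 m[φ1→N] = [2592, 2592, 1470, 1176]
r6 m[φ1→S] = [2520, 1120, 2520, 2880]
r6 m[φ2→N] = [3, 9, 8, 1]
r6 m[φ3→N] = [1, 8, 5, 4]
r6 m[φ4→S] = [6, 2, 2, 9]
r6 m[φ5→S] = [7, 2, 4, 6]
r6 m[φ6→S] = [7, 7, 3, 6]
r6 m[Q→φ0] = [1, 1, 1, 1]
r6 m[N→φ0] = [7776, 186624, 58800, 4704]
r6 m[N→φ1] = [27, 360, 280, 36]
r6 m[N→φ2] = [23328, 103680, 51450, 42336]
r6 m[N→φ3] = [69984, 116640, 82320, 10584]
r6 m[S→φ1] = [294, 28, 24, 324]
r6 m[S→φ4] = [123480, 15680, 30240, 103680]
r6 m[S→φ5] = [105840, 15680, 15120, 155520]
r6 m[S→φ6] = [105840, 4480, 20160, 155520]
fixed point reached at round 6
traceback from Q: (Q=0, N=1, S=3), score=933120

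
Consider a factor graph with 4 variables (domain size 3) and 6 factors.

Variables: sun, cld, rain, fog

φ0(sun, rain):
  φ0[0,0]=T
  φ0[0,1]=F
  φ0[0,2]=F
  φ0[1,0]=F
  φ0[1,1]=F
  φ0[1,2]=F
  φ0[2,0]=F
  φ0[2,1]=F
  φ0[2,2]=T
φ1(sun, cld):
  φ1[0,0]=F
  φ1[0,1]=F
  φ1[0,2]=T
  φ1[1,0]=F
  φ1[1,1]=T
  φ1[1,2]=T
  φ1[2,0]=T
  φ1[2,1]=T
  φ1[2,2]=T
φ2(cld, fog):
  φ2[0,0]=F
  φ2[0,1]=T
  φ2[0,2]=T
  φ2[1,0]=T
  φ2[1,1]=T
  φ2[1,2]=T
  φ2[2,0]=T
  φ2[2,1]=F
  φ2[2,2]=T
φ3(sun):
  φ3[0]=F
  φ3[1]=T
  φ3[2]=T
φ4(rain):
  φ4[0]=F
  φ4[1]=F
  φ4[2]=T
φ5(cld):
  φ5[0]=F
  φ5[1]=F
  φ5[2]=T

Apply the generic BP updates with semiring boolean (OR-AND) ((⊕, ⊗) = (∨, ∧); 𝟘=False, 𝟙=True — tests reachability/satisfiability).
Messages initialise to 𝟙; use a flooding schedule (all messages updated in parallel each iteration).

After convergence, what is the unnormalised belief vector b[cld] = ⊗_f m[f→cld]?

b[cld] = [F, F, T]

init: all messages = 𝟙 over 3 values
r1 m[φ0→sun] = [T, F, T]
r1 m[φ0→rain] = [T, F, T]
r1 m[φ1→sun] = [T, T, T]
r1 m[φ1→cld] = [T, T, T]
r1 m[φ2→cld] = [T, T, T]
r1 m[φ2→fog] = [T, T, T]
r1 m[φ3→sun] = [F, T, T]
r1 m[φ4→rain] = [F, F, T]
r1 m[φ5→cld] = [F, F, T]
r1 m[sun→φ0] = [T, T, T]
r1 m[sun→φ1] = [T, T, T]
r1 m[sun→φ3] = [T, T, T]
r1 m[cld→φ1] = [T, T, T]
r1 m[cld→φ2] = [T, T, T]
r1 m[cld→φ5] = [T, T, T]
r1 m[rain→φ0] = [T, T, T]
r1 m[rain→φ4] = [T, T, T]
r1 m[fog→φ2] = [T, T, T]
r2 m[φ0→sun] = [T, F, T]
r2 m[φ0→rain] = [T, F, T]
r2 m[φ1→sun] = [T, T, T]
r2 m[φ1→cld] = [T, T, T]
r2 m[φ2→cld] = [T, T, T]
r2 m[φ2→fog] = [T, T, T]
r2 m[φ3→sun] = [F, T, T]
r2 m[φ4→rain] = [F, F, T]
r2 m[φ5→cld] = [F, F, T]
r2 m[sun→φ0] = [F, T, T]
r2 m[sun→φ1] = [F, F, T]
r2 m[sun→φ3] = [T, F, T]
r2 m[cld→φ1] = [F, F, T]
r2 m[cld→φ2] = [F, F, T]
r2 m[cld→φ5] = [T, T, T]
r2 m[rain→φ0] = [F, F, T]
r2 m[rain→φ4] = [T, F, T]
r2 m[fog→φ2] = [T, T, T]
r3 m[φ0→sun] = [F, F, T]
r3 m[φ0→rain] = [F, F, T]
r3 m[φ1→sun] = [T, T, T]
r3 m[φ1→cld] = [T, T, T]
r3 m[φ2→cld] = [T, T, T]
r3 m[φ2→fog] = [T, F, T]
r3 m[φ3→sun] = [F, T, T]
r3 m[φ4→rain] = [F, F, T]
r3 m[φ5→cld] = [F, F, T]
r3 m[sun→φ0] = [F, T, T]
r3 m[sun→φ1] = [F, F, T]
r3 m[sun→φ3] = [T, F, T]
r3 m[cld→φ1] = [F, F, T]
r3 m[cld→φ2] = [F, F, T]
r3 m[cld→φ5] = [T, T, T]
r3 m[rain→φ0] = [F, F, T]
r3 m[rain→φ4] = [T, F, T]
r3 m[fog→φ2] = [T, T, T]
r4 m[φ0→sun] = [F, F, T]
r4 m[φ0→rain] = [F, F, T]
r4 m[φ1→sun] = [T, T, T]
r4 m[φ1→cld] = [T, T, T]
r4 m[φ2→cld] = [T, T, T]
r4 m[φ2→fog] = [T, F, T]
r4 m[φ3→sun] = [F, T, T]
r4 m[φ4→rain] = [F, F, T]
r4 m[φ5→cld] = [F, F, T]
r4 m[sun→φ0] = [F, T, T]
r4 m[sun→φ1] = [F, F, T]
r4 m[sun→φ3] = [F, F, T]
r4 m[cld→φ1] = [F, F, T]
r4 m[cld→φ2] = [F, F, T]
r4 m[cld→φ5] = [T, T, T]
r4 m[rain→φ0] = [F, F, T]
r4 m[rain→φ4] = [F, F, T]
r4 m[fog→φ2] = [T, T, T]
r5 m[φ0→sun] = [F, F, T]
r5 m[φ0→rain] = [F, F, T]
r5 m[φ1→sun] = [T, T, T]
r5 m[φ1→cld] = [T, T, T]
r5 m[φ2→cld] = [T, T, T]
r5 m[φ2→fog] = [T, F, T]
r5 m[φ3→sun] = [F, T, T]
r5 m[φ4→rain] = [F, F, T]
r5 m[φ5→cld] = [F, F, T]
r5 m[sun→φ0] = [F, T, T]
r5 m[sun→φ1] = [F, F, T]
r5 m[sun→φ3] = [F, F, T]
r5 m[cld→φ1] = [F, F, T]
r5 m[cld→φ2] = [F, F, T]
r5 m[cld→φ5] = [T, T, T]
r5 m[rain→φ0] = [F, F, T]
r5 m[rain→φ4] = [F, F, T]
r5 m[fog→φ2] = [T, T, T]
fixed point reached at round 5
b[cld] = ⊗ incoming = [F, F, T]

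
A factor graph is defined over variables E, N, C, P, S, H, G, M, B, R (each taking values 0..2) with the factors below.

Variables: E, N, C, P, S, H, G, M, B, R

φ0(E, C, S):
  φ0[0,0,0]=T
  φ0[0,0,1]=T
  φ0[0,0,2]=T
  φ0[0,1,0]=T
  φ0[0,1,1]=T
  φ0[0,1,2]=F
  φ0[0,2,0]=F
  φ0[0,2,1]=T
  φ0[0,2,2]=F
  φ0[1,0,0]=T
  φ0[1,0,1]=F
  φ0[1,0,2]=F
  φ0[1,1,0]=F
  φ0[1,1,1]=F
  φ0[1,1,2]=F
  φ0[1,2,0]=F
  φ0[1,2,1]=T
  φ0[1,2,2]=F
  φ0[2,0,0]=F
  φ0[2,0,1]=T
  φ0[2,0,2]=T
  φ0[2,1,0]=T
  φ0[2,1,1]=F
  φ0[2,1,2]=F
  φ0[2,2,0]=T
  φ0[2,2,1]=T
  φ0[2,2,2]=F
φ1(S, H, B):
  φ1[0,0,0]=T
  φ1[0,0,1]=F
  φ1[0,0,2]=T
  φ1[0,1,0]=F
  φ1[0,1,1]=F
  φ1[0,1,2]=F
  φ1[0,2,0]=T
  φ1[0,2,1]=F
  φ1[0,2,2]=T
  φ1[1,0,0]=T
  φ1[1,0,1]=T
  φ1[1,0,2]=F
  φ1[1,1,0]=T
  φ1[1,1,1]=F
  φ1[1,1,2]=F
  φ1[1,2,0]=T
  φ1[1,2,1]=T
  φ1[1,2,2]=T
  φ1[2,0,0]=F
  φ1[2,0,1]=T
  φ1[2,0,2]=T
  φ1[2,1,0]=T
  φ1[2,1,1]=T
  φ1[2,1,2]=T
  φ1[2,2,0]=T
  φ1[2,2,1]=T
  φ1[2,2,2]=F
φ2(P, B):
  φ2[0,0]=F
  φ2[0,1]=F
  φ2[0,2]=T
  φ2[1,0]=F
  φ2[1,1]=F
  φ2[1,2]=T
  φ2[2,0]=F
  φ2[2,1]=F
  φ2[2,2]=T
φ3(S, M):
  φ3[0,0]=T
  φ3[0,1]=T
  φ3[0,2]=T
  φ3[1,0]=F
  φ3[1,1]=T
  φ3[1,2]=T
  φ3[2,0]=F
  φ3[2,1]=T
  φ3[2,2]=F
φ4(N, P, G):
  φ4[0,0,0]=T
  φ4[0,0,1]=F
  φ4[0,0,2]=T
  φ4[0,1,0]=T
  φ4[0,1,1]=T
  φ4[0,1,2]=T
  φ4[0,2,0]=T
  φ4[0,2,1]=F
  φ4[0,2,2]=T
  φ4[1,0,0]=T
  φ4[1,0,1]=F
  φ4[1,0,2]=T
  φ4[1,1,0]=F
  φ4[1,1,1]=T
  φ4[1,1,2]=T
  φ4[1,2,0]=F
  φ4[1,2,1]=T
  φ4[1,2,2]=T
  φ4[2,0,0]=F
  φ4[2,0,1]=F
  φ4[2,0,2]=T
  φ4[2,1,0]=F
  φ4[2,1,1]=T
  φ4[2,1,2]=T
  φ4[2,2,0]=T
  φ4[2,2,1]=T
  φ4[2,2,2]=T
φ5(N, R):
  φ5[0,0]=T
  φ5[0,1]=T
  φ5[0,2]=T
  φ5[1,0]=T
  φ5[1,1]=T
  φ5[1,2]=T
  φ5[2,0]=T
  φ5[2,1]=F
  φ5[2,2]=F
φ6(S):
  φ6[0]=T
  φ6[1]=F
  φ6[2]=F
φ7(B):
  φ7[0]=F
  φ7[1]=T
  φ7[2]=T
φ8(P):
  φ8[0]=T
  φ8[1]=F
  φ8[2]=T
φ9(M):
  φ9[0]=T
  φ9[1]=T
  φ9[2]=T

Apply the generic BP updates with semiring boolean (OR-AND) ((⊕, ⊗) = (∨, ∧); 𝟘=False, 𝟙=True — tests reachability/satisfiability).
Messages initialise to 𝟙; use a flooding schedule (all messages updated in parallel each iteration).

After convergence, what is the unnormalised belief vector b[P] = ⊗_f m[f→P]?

b[P] = [T, F, T]

init: all messages = 𝟙 over 3 values
r1 m[φ0→E] = [T, T, T]
r1 m[φ0→C] = [T, T, T]
r1 m[φ0→S] = [T, T, T]
r1 m[φ1→S] = [T, T, T]
r1 m[φ1→H] = [T, T, T]
r1 m[φ1→B] = [T, T, T]
r1 m[φ2→P] = [T, T, T]
r1 m[φ2→B] = [F, F, T]
r1 m[φ3→S] = [T, T, T]
r1 m[φ3→M] = [T, T, T]
r1 m[φ4→N] = [T, T, T]
r1 m[φ4→P] = [T, T, T]
r1 m[φ4→G] = [T, T, T]
r1 m[φ5→N] = [T, T, T]
r1 m[φ5→R] = [T, T, T]
r1 m[φ6→S] = [T, F, F]
r1 m[φ7→B] = [F, T, T]
r1 m[φ8→P] = [T, F, T]
r1 m[φ9→M] = [T, T, T]
r1 m[E→φ0] = [T, T, T]
r1 m[N→φ4] = [T, T, T]
r1 m[N→φ5] = [T, T, T]
r1 m[C→φ0] = [T, T, T]
r1 m[P→φ2] = [T, T, T]
r1 m[P→φ4] = [T, T, T]
r1 m[P→φ8] = [T, T, T]
r1 m[S→φ0] = [T, T, T]
r1 m[S→φ1] = [T, T, T]
r1 m[S→φ3] = [T, T, T]
r1 m[S→φ6] = [T, T, T]
r1 m[H→φ1] = [T, T, T]
r1 m[G→φ4] = [T, T, T]
r1 m[M→φ3] = [T, T, T]
r1 m[M→φ9] = [T, T, T]
r1 m[B→φ1] = [T, T, T]
r1 m[B→φ2] = [T, T, T]
r1 m[B→φ7] = [T, T, T]
r1 m[R→φ5] = [T, T, T]
r2 m[φ0→E] = [T, T, T]
r2 m[φ0→C] = [T, T, T]
r2 m[φ0→S] = [T, T, T]
r2 m[φ1→S] = [T, T, T]
r2 m[φ1→H] = [T, T, T]
r2 m[φ1→B] = [T, T, T]
r2 m[φ2→P] = [T, T, T]
r2 m[φ2→B] = [F, F, T]
r2 m[φ3→S] = [T, T, T]
r2 m[φ3→M] = [T, T, T]
r2 m[φ4→N] = [T, T, T]
r2 m[φ4→P] = [T, T, T]
r2 m[φ4→G] = [T, T, T]
r2 m[φ5→N] = [T, T, T]
r2 m[φ5→R] = [T, T, T]
r2 m[φ6→S] = [T, F, F]
r2 m[φ7→B] = [F, T, T]
r2 m[φ8→P] = [T, F, T]
r2 m[φ9→M] = [T, T, T]
r2 m[E→φ0] = [T, T, T]
r2 m[N→φ4] = [T, T, T]
r2 m[N→φ5] = [T, T, T]
r2 m[C→φ0] = [T, T, T]
r2 m[P→φ2] = [T, F, T]
r2 m[P→φ4] = [T, F, T]
r2 m[P→φ8] = [T, T, T]
r2 m[S→φ0] = [T, F, F]
r2 m[S→φ1] = [T, F, F]
r2 m[S→φ3] = [T, F, F]
r2 m[S→φ6] = [T, T, T]
r2 m[H→φ1] = [T, T, T]
r2 m[G→φ4] = [T, T, T]
r2 m[M→φ3] = [T, T, T]
r2 m[M→φ9] = [T, T, T]
r2 m[B→φ1] = [F, F, T]
r2 m[B→φ2] = [F, T, T]
r2 m[B→φ7] = [F, F, T]
r2 m[R→φ5] = [T, T, T]
r3 m[φ0→E] = [T, T, T]
r3 m[φ0→C] = [T, T, T]
r3 m[φ0→S] = [T, T, T]
r3 m[φ1→S] = [T, T, T]
r3 m[φ1→H] = [T, F, T]
r3 m[φ1→B] = [T, F, T]
r3 m[φ2→P] = [T, T, T]
r3 m[φ2→B] = [F, F, T]
r3 m[φ3→S] = [T, T, T]
r3 m[φ3→M] = [T, T, T]
r3 m[φ4→N] = [T, T, T]
r3 m[φ4→P] = [T, T, T]
r3 m[φ4→G] = [T, T, T]
r3 m[φ5→N] = [T, T, T]
r3 m[φ5→R] = [T, T, T]
r3 m[φ6→S] = [T, F, F]
r3 m[φ7→B] = [F, T, T]
r3 m[φ8→P] = [T, F, T]
r3 m[φ9→M] = [T, T, T]
r3 m[E→φ0] = [T, T, T]
r3 m[N→φ4] = [T, T, T]
r3 m[N→φ5] = [T, T, T]
r3 m[C→φ0] = [T, T, T]
r3 m[P→φ2] = [T, F, T]
r3 m[P→φ4] = [T, F, T]
r3 m[P→φ8] = [T, T, T]
r3 m[S→φ0] = [T, F, F]
r3 m[S→φ1] = [T, F, F]
r3 m[S→φ3] = [T, F, F]
r3 m[S→φ6] = [T, T, T]
r3 m[H→φ1] = [T, T, T]
r3 m[G→φ4] = [T, T, T]
r3 m[M→φ3] = [T, T, T]
r3 m[M→φ9] = [T, T, T]
r3 m[B→φ1] = [F, F, T]
r3 m[B→φ2] = [F, T, T]
r3 m[B→φ7] = [F, F, T]
r3 m[R→φ5] = [T, T, T]
r4 m[φ0→E] = [T, T, T]
r4 m[φ0→C] = [T, T, T]
r4 m[φ0→S] = [T, T, T]
r4 m[φ1→S] = [T, T, T]
r4 m[φ1→H] = [T, F, T]
r4 m[φ1→B] = [T, F, T]
r4 m[φ2→P] = [T, T, T]
r4 m[φ2→B] = [F, F, T]
r4 m[φ3→S] = [T, T, T]
r4 m[φ3→M] = [T, T, T]
r4 m[φ4→N] = [T, T, T]
r4 m[φ4→P] = [T, T, T]
r4 m[φ4→G] = [T, T, T]
r4 m[φ5→N] = [T, T, T]
r4 m[φ5→R] = [T, T, T]
r4 m[φ6→S] = [T, F, F]
r4 m[φ7→B] = [F, T, T]
r4 m[φ8→P] = [T, F, T]
r4 m[φ9→M] = [T, T, T]
r4 m[E→φ0] = [T, T, T]
r4 m[N→φ4] = [T, T, T]
r4 m[N→φ5] = [T, T, T]
r4 m[C→φ0] = [T, T, T]
r4 m[P→φ2] = [T, F, T]
r4 m[P→φ4] = [T, F, T]
r4 m[P→φ8] = [T, T, T]
r4 m[S→φ0] = [T, F, F]
r4 m[S→φ1] = [T, F, F]
r4 m[S→φ3] = [T, F, F]
r4 m[S→φ6] = [T, T, T]
r4 m[H→φ1] = [T, T, T]
r4 m[G→φ4] = [T, T, T]
r4 m[M→φ3] = [T, T, T]
r4 m[M→φ9] = [T, T, T]
r4 m[B→φ1] = [F, F, T]
r4 m[B→φ2] = [F, F, T]
r4 m[B→φ7] = [F, F, T]
r4 m[R→φ5] = [T, T, T]
r5 m[φ0→E] = [T, T, T]
r5 m[φ0→C] = [T, T, T]
r5 m[φ0→S] = [T, T, T]
r5 m[φ1→S] = [T, T, T]
r5 m[φ1→H] = [T, F, T]
r5 m[φ1→B] = [T, F, T]
r5 m[φ2→P] = [T, T, T]
r5 m[φ2→B] = [F, F, T]
r5 m[φ3→S] = [T, T, T]
r5 m[φ3→M] = [T, T, T]
r5 m[φ4→N] = [T, T, T]
r5 m[φ4→P] = [T, T, T]
r5 m[φ4→G] = [T, T, T]
r5 m[φ5→N] = [T, T, T]
r5 m[φ5→R] = [T, T, T]
r5 m[φ6→S] = [T, F, F]
r5 m[φ7→B] = [F, T, T]
r5 m[φ8→P] = [T, F, T]
r5 m[φ9→M] = [T, T, T]
r5 m[E→φ0] = [T, T, T]
r5 m[N→φ4] = [T, T, T]
r5 m[N→φ5] = [T, T, T]
r5 m[C→φ0] = [T, T, T]
r5 m[P→φ2] = [T, F, T]
r5 m[P→φ4] = [T, F, T]
r5 m[P→φ8] = [T, T, T]
r5 m[S→φ0] = [T, F, F]
r5 m[S→φ1] = [T, F, F]
r5 m[S→φ3] = [T, F, F]
r5 m[S→φ6] = [T, T, T]
r5 m[H→φ1] = [T, T, T]
r5 m[G→φ4] = [T, T, T]
r5 m[M→φ3] = [T, T, T]
r5 m[M→φ9] = [T, T, T]
r5 m[B→φ1] = [F, F, T]
r5 m[B→φ2] = [F, F, T]
r5 m[B→φ7] = [F, F, T]
r5 m[R→φ5] = [T, T, T]
fixed point reached at round 5
b[P] = ⊗ incoming = [T, F, T]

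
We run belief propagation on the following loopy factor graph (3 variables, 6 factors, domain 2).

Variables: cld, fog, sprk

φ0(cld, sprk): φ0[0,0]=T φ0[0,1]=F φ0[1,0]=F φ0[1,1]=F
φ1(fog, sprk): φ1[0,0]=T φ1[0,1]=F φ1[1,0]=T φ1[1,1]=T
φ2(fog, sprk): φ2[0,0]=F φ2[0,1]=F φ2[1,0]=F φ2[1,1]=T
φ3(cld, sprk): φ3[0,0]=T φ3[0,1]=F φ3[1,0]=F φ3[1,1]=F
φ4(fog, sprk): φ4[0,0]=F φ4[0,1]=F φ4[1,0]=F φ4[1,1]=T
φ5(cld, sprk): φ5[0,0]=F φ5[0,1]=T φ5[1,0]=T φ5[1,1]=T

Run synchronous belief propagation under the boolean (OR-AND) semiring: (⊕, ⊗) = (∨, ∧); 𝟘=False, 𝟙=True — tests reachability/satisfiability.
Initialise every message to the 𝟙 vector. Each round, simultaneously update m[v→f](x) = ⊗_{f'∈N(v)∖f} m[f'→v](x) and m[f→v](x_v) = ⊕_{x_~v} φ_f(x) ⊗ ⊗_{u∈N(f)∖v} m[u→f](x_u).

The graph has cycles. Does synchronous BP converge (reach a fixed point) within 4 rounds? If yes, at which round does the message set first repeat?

init: all messages = 𝟙 over 2 values
r1 m[φ0→cld] = [T, F]
r1 m[φ0→sprk] = [T, F]
r1 m[φ1→fog] = [T, T]
r1 m[φ1→sprk] = [T, T]
r1 m[φ2→fog] = [F, T]
r1 m[φ2→sprk] = [F, T]
r1 m[φ3→cld] = [T, F]
r1 m[φ3→sprk] = [T, F]
r1 m[φ4→fog] = [F, T]
r1 m[φ4→sprk] = [F, T]
r1 m[φ5→cld] = [T, T]
r1 m[φ5→sprk] = [T, T]
r1 m[cld→φ0] = [T, T]
r1 m[cld→φ3] = [T, T]
r1 m[cld→φ5] = [T, T]
r1 m[fog→φ1] = [T, T]
r1 m[fog→φ2] = [T, T]
r1 m[fog→φ4] = [T, T]
r1 m[sprk→φ0] = [T, T]
r1 m[sprk→φ1] = [T, T]
r1 m[sprk→φ2] = [T, T]
r1 m[sprk→φ3] = [T, T]
r1 m[sprk→φ4] = [T, T]
r1 m[sprk→φ5] = [T, T]
r2 m[φ0→cld] = [T, F]
r2 m[φ0→sprk] = [T, F]
r2 m[φ1→fog] = [T, T]
r2 m[φ1→sprk] = [T, T]
r2 m[φ2→fog] = [F, T]
r2 m[φ2→sprk] = [F, T]
r2 m[φ3→cld] = [T, F]
r2 m[φ3→sprk] = [T, F]
r2 m[φ4→fog] = [F, T]
r2 m[φ4→sprk] = [F, T]
r2 m[φ5→cld] = [T, T]
r2 m[φ5→sprk] = [T, T]
r2 m[cld→φ0] = [T, F]
r2 m[cld→φ3] = [T, F]
r2 m[cld→φ5] = [T, F]
r2 m[fog→φ1] = [F, T]
r2 m[fog→φ2] = [F, T]
r2 m[fog→φ4] = [F, T]
r2 m[sprk→φ0] = [F, F]
r2 m[sprk→φ1] = [F, F]
r2 m[sprk→φ2] = [F, F]
r2 m[sprk→φ3] = [F, F]
r2 m[sprk→φ4] = [F, F]
r2 m[sprk→φ5] = [F, F]
r3 m[φ0→cld] = [F, F]
r3 m[φ0→sprk] = [T, F]
r3 m[φ1→fog] = [F, F]
r3 m[φ1→sprk] = [T, T]
r3 m[φ2→fog] = [F, F]
r3 m[φ2→sprk] = [F, T]
r3 m[φ3→cld] = [F, F]
r3 m[φ3→sprk] = [T, F]
r3 m[φ4→fog] = [F, F]
r3 m[φ4→sprk] = [F, T]
r3 m[φ5→cld] = [F, F]
r3 m[φ5→sprk] = [F, T]
r3 m[cld→φ0] = [T, F]
r3 m[cld→φ3] = [T, F]
r3 m[cld→φ5] = [T, F]
r3 m[fog→φ1] = [F, T]
r3 m[fog→φ2] = [F, T]
r3 m[fog→φ4] = [F, T]
r3 m[sprk→φ0] = [F, F]
r3 m[sprk→φ1] = [F, F]
r3 m[sprk→φ2] = [F, F]
r3 m[sprk→φ3] = [F, F]
r3 m[sprk→φ4] = [F, F]
r3 m[sprk→φ5] = [F, F]
r4 m[φ0→cld] = [F, F]
r4 m[φ0→sprk] = [T, F]
r4 m[φ1→fog] = [F, F]
r4 m[φ1→sprk] = [T, T]
r4 m[φ2→fog] = [F, F]
r4 m[φ2→sprk] = [F, T]
r4 m[φ3→cld] = [F, F]
r4 m[φ3→sprk] = [T, F]
r4 m[φ4→fog] = [F, F]
r4 m[φ4→sprk] = [F, T]
r4 m[φ5→cld] = [F, F]
r4 m[φ5→sprk] = [F, T]
r4 m[cld→φ0] = [F, F]
r4 m[cld→φ3] = [F, F]
r4 m[cld→φ5] = [F, F]
r4 m[fog→φ1] = [F, F]
r4 m[fog→φ2] = [F, F]
r4 m[fog→φ4] = [F, F]
r4 m[sprk→φ0] = [F, F]
r4 m[sprk→φ1] = [F, F]
r4 m[sprk→φ2] = [F, F]
r4 m[sprk→φ3] = [F, F]
r4 m[sprk→φ4] = [F, F]
r4 m[sprk→φ5] = [F, F]
no fixed point within 4 rounds

NOT CONVERGED within 4 rounds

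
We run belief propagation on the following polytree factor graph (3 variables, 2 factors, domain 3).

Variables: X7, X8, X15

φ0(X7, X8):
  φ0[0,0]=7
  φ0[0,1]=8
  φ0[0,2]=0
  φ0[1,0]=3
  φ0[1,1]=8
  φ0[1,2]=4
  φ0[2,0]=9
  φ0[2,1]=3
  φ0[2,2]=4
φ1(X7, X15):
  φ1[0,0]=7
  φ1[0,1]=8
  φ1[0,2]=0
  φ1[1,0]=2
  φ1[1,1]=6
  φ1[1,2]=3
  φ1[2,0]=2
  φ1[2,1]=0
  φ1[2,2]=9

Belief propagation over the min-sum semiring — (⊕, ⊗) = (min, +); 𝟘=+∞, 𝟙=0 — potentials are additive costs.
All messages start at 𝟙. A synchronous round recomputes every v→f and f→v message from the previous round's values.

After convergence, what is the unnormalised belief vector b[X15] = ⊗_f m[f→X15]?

b[X15] = [5, 3, 0]

init: all messages = 𝟙 over 3 values
r1 m[φ0→X7] = [0, 3, 3]
r1 m[φ0→X8] = [3, 3, 0]
r1 m[φ1→X7] = [0, 2, 0]
r1 m[φ1→X15] = [2, 0, 0]
r1 m[X7→φ0] = [0, 0, 0]
r1 m[X7→φ1] = [0, 0, 0]
r1 m[X8→φ0] = [0, 0, 0]
r1 m[X15→φ1] = [0, 0, 0]
r2 m[φ0→X7] = [0, 3, 3]
r2 m[φ0→X8] = [3, 3, 0]
r2 m[φ1→X7] = [0, 2, 0]
r2 m[φ1→X15] = [2, 0, 0]
r2 m[X7→φ0] = [0, 2, 0]
r2 m[X7→φ1] = [0, 3, 3]
r2 m[X8→φ0] = [0, 0, 0]
r2 m[X15→φ1] = [0, 0, 0]
r3 m[φ0→X7] = [0, 3, 3]
r3 m[φ0→X8] = [5, 3, 0]
r3 m[φ1→X7] = [0, 2, 0]
r3 m[φ1→X15] = [5, 3, 0]
r3 m[X7→φ0] = [0, 2, 0]
r3 m[X7→φ1] = [0, 3, 3]
r3 m[X8→φ0] = [0, 0, 0]
r3 m[X15→φ1] = [0, 0, 0]
r4 m[φ0→X7] = [0, 3, 3]
r4 m[φ0→X8] = [5, 3, 0]
r4 m[φ1→X7] = [0, 2, 0]
r4 m[φ1→X15] = [5, 3, 0]
r4 m[X7→φ0] = [0, 2, 0]
r4 m[X7→φ1] = [0, 3, 3]
r4 m[X8→φ0] = [0, 0, 0]
r4 m[X15→φ1] = [0, 0, 0]
fixed point reached at round 4
b[X15] = ⊗ incoming = [5, 3, 0]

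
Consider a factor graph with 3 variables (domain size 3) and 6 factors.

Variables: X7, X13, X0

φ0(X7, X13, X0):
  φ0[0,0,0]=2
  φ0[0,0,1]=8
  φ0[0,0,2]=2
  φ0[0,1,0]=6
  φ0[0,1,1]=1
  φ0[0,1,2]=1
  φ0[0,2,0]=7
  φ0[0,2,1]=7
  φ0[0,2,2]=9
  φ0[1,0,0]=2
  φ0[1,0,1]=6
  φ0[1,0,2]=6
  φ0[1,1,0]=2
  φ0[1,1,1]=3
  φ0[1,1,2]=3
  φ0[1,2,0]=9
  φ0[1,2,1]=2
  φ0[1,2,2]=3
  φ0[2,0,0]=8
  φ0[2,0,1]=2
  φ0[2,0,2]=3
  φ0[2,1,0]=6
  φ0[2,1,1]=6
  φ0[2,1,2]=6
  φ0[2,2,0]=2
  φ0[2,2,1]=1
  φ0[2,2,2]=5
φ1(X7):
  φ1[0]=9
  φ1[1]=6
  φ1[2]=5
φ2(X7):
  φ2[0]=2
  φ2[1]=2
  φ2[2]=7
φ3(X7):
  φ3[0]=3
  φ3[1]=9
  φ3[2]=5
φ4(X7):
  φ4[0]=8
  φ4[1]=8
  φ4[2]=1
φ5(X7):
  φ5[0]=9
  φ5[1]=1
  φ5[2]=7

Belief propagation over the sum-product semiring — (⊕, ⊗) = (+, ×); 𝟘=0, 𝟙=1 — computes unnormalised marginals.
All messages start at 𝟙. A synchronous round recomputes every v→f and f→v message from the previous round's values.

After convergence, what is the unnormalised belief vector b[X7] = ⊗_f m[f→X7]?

init: all messages = 𝟙 over 3 values
r1 m[φ0→X7] = [43, 36, 39]
r1 m[φ0→X13] = [39, 34, 45]
r1 m[φ0→X0] = [44, 36, 38]
r1 m[φ1→X7] = [9, 6, 5]
r1 m[φ2→X7] = [2, 2, 7]
r1 m[φ3→X7] = [3, 9, 5]
r1 m[φ4→X7] = [8, 8, 1]
r1 m[φ5→X7] = [9, 1, 7]
r1 m[X7→φ0] = [1, 1, 1]
r1 m[X7→φ1] = [1, 1, 1]
r1 m[X7→φ2] = [1, 1, 1]
r1 m[X7→φ3] = [1, 1, 1]
r1 m[X7→φ4] = [1, 1, 1]
r1 m[X7→φ5] = [1, 1, 1]
r1 m[X13→φ0] = [1, 1, 1]
r1 m[X0→φ0] = [1, 1, 1]
r2 m[φ0→X7] = [43, 36, 39]
r2 m[φ0→X13] = [39, 34, 45]
r2 m[φ0→X0] = [44, 36, 38]
r2 m[φ1→X7] = [9, 6, 5]
r2 m[φ2→X7] = [2, 2, 7]
r2 m[φ3→X7] = [3, 9, 5]
r2 m[φ4→X7] = [8, 8, 1]
r2 m[φ5→X7] = [9, 1, 7]
r2 m[X7→φ0] = [3888, 864, 1225]
r2 m[X7→φ1] = [18576, 5184, 9555]
r2 m[X7→φ2] = [83592, 15552, 6825]
r2 m[X7→φ3] = [55728, 3456, 9555]
r2 m[X7→φ4] = [20898, 3888, 47775]
r2 m[X7→φ5] = [18576, 31104, 6825]
r2 m[X13→φ0] = [1, 1, 1]
r2 m[X0→φ0] = [1, 1, 1]
r3 m[φ0→X7] = [43, 36, 39]
r3 m[φ0→X13] = [74677, 60066, 111320]
r3 m[φ0→X0] = [89152, 82737, 74174]
r3 m[φ1→X7] = [9, 6, 5]
r3 m[φ2→X7] = [2, 2, 7]
r3 m[φ3→X7] = [3, 9, 5]
r3 m[φ4→X7] = [8, 8, 1]
r3 m[φ5→X7] = [9, 1, 7]
r3 m[X7→φ0] = [3888, 864, 1225]
r3 m[X7→φ1] = [18576, 5184, 9555]
r3 m[X7→φ2] = [83592, 15552, 6825]
r3 m[X7→φ3] = [55728, 3456, 9555]
r3 m[X7→φ4] = [20898, 3888, 47775]
r3 m[X7→φ5] = [18576, 31104, 6825]
r3 m[X13→φ0] = [1, 1, 1]
r3 m[X0→φ0] = [1, 1, 1]
r4 m[φ0→X7] = [43, 36, 39]
r4 m[φ0→X13] = [74677, 60066, 111320]
r4 m[φ0→X0] = [89152, 82737, 74174]
r4 m[φ1→X7] = [9, 6, 5]
r4 m[φ2→X7] = [2, 2, 7]
r4 m[φ3→X7] = [3, 9, 5]
r4 m[φ4→X7] = [8, 8, 1]
r4 m[φ5→X7] = [9, 1, 7]
r4 m[X7→φ0] = [3888, 864, 1225]
r4 m[X7→φ1] = [18576, 5184, 9555]
r4 m[X7→φ2] = [83592, 15552, 6825]
r4 m[X7→φ3] = [55728, 3456, 9555]
r4 m[X7→φ4] = [20898, 3888, 47775]
r4 m[X7→φ5] = [18576, 31104, 6825]
r4 m[X13→φ0] = [1, 1, 1]
r4 m[X0→φ0] = [1, 1, 1]
fixed point reached at round 4
b[X7] = ⊗ incoming = [167184, 31104, 47775]

b[X7] = [167184, 31104, 47775]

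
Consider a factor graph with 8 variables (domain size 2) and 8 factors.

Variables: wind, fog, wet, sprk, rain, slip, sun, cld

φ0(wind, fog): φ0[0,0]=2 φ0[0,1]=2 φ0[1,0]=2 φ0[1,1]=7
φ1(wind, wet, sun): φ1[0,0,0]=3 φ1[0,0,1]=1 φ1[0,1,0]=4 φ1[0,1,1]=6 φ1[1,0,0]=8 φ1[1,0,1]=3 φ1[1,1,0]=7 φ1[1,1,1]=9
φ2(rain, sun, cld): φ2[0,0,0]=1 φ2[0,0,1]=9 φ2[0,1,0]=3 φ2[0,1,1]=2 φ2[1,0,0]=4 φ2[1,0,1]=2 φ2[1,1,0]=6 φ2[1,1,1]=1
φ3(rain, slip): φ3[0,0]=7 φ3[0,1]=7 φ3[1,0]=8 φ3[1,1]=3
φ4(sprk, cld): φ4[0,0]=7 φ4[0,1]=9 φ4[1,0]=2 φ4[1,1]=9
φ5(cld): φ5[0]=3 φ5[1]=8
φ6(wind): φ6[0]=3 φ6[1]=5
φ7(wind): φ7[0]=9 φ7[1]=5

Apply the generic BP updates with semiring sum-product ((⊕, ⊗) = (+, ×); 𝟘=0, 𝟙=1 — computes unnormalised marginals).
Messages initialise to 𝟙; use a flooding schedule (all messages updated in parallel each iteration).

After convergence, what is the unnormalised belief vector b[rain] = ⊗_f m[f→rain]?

init: all messages = 𝟙 over 2 values
r1 m[φ0→wind] = [4, 9]
r1 m[φ0→fog] = [4, 9]
r1 m[φ1→wind] = [14, 27]
r1 m[φ1→wet] = [15, 26]
r1 m[φ1→sun] = [22, 19]
r1 m[φ2→rain] = [15, 13]
r1 m[φ2→sun] = [16, 12]
r1 m[φ2→cld] = [14, 14]
r1 m[φ3→rain] = [14, 11]
r1 m[φ3→slip] = [15, 10]
r1 m[φ4→sprk] = [16, 11]
r1 m[φ4→cld] = [9, 18]
r1 m[φ5→cld] = [3, 8]
r1 m[φ6→wind] = [3, 5]
r1 m[φ7→wind] = [9, 5]
r1 m[wind→φ0] = [1, 1]
r1 m[wind→φ1] = [1, 1]
r1 m[wind→φ6] = [1, 1]
r1 m[wind→φ7] = [1, 1]
r1 m[fog→φ0] = [1, 1]
r1 m[wet→φ1] = [1, 1]
r1 m[sprk→φ4] = [1, 1]
r1 m[rain→φ2] = [1, 1]
r1 m[rain→φ3] = [1, 1]
r1 m[slip→φ3] = [1, 1]
r1 m[sun→φ1] = [1, 1]
r1 m[sun→φ2] = [1, 1]
r1 m[cld→φ2] = [1, 1]
r1 m[cld→φ4] = [1, 1]
r1 m[cld→φ5] = [1, 1]
r2 m[φ0→wind] = [4, 9]
r2 m[φ0→fog] = [4, 9]
r2 m[φ1→wind] = [14, 27]
r2 m[φ1→wet] = [15, 26]
r2 m[φ1→sun] = [22, 19]
r2 m[φ2→rain] = [15, 13]
r2 m[φ2→sun] = [16, 12]
r2 m[φ2→cld] = [14, 14]
r2 m[φ3→rain] = [14, 11]
r2 m[φ3→slip] = [15, 10]
r2 m[φ4→sprk] = [16, 11]
r2 m[φ4→cld] = [9, 18]
r2 m[φ5→cld] = [3, 8]
r2 m[φ6→wind] = [3, 5]
r2 m[φ7→wind] = [9, 5]
r2 m[wind→φ0] = [378, 675]
r2 m[wind→φ1] = [108, 225]
r2 m[wind→φ6] = [504, 1215]
r2 m[wind→φ7] = [168, 1215]
r2 m[fog→φ0] = [1, 1]
r2 m[wet→φ1] = [1, 1]
r2 m[sprk→φ4] = [1, 1]
r2 m[rain→φ2] = [14, 11]
r2 m[rain→φ3] = [15, 13]
r2 m[slip→φ3] = [1, 1]
r2 m[sun→φ1] = [16, 12]
r2 m[sun→φ2] = [22, 19]
r2 m[cld→φ2] = [27, 144]
r2 m[cld→φ4] = [42, 112]
r2 m[cld→φ5] = [126, 252]
r3 m[φ0→wind] = [4, 9]
r3 m[φ0→fog] = [2106, 5481]
r3 m[φ1→wind] = [196, 384]
r3 m[φ1→wet] = [43380, 64188]
r3 m[φ1→sun] = [4131, 3456]
r3 m[φ2→rain] = [36117, 14526]
r3 m[φ2→sun] = [22878, 8532]
r3 m[φ2→cld] = [3328, 3997]
r3 m[φ3→rain] = [14, 11]
r3 m[φ3→slip] = [209, 144]
r3 m[φ4→sprk] = [1302, 1092]
r3 m[φ4→cld] = [9, 18]
r3 m[φ5→cld] = [3, 8]
r3 m[φ6→wind] = [3, 5]
r3 m[φ7→wind] = [9, 5]
r3 m[wind→φ0] = [378, 675]
r3 m[wind→φ1] = [108, 225]
r3 m[wind→φ6] = [504, 1215]
r3 m[wind→φ7] = [168, 1215]
r3 m[fog→φ0] = [1, 1]
r3 m[wet→φ1] = [1, 1]
r3 m[sprk→φ4] = [1, 1]
r3 m[rain→φ2] = [14, 11]
r3 m[rain→φ3] = [15, 13]
r3 m[slip→φ3] = [1, 1]
r3 m[sun→φ1] = [16, 12]
r3 m[sun→φ2] = [22, 19]
r3 m[cld→φ2] = [27, 144]
r3 m[cld→φ4] = [42, 112]
r3 m[cld→φ5] = [126, 252]
r4 m[φ0→wind] = [4, 9]
r4 m[φ0→fog] = [2106, 5481]
r4 m[φ1→wind] = [196, 384]
r4 m[φ1→wet] = [43380, 64188]
r4 m[φ1→sun] = [4131, 3456]
r4 m[φ2→rain] = [36117, 14526]
r4 m[φ2→sun] = [22878, 8532]
r4 m[φ2→cld] = [3328, 3997]
r4 m[φ3→rain] = [14, 11]
r4 m[φ3→slip] = [209, 144]
r4 m[φ4→sprk] = [1302, 1092]
r4 m[φ4→cld] = [9, 18]
r4 m[φ5→cld] = [3, 8]
r4 m[φ6→wind] = [3, 5]
r4 m[φ7→wind] = [9, 5]
r4 m[wind→φ0] = [5292, 9600]
r4 m[wind→φ1] = [108, 225]
r4 m[wind→φ6] = [7056, 17280]
r4 m[wind→φ7] = [2352, 17280]
r4 m[fog→φ0] = [1, 1]
r4 m[wet→φ1] = [1, 1]
r4 m[sprk→φ4] = [1, 1]
r4 m[rain→φ2] = [14, 11]
r4 m[rain→φ3] = [36117, 14526]
r4 m[slip→φ3] = [1, 1]
r4 m[sun→φ1] = [22878, 8532]
r4 m[sun→φ2] = [4131, 3456]
r4 m[cld→φ2] = [27, 144]
r4 m[cld→φ4] = [9984, 31976]
r4 m[cld→φ5] = [29952, 71946]
r5 m[φ0→wind] = [4, 9]
r5 m[φ0→fog] = [29784, 77784]
r5 m[φ1→wind] = [219870, 445554]
r5 m[φ1→wet] = [55273428, 68722182]
r5 m[φ1→sun] = [4131, 3456]
r5 m[φ2→rain] = [6740577, 2693412]
r5 m[φ2→sun] = [22878, 8532]
r5 m[φ2→cld] = [612846, 746172]
r5 m[φ3→rain] = [14, 11]
r5 m[φ3→slip] = [369027, 296397]
r5 m[φ4→sprk] = [357672, 307752]
r5 m[φ4→cld] = [9, 18]
r5 m[φ5→cld] = [3, 8]
r5 m[φ6→wind] = [3, 5]
r5 m[φ7→wind] = [9, 5]
r5 m[wind→φ0] = [5292, 9600]
r5 m[wind→φ1] = [108, 225]
r5 m[wind→φ6] = [7056, 17280]
r5 m[wind→φ7] = [2352, 17280]
r5 m[fog→φ0] = [1, 1]
r5 m[wet→φ1] = [1, 1]
r5 m[sprk→φ4] = [1, 1]
r5 m[rain→φ2] = [14, 11]
r5 m[rain→φ3] = [36117, 14526]
r5 m[slip→φ3] = [1, 1]
r5 m[sun→φ1] = [22878, 8532]
r5 m[sun→φ2] = [4131, 3456]
r5 m[cld→φ2] = [27, 144]
r5 m[cld→φ4] = [9984, 31976]
r5 m[cld→φ5] = [29952, 71946]
r6 m[φ0→wind] = [4, 9]
r6 m[φ0→fog] = [29784, 77784]
r6 m[φ1→wind] = [219870, 445554]
r6 m[φ1→wet] = [55273428, 68722182]
r6 m[φ1→sun] = [4131, 3456]
r6 m[φ2→rain] = [6740577, 2693412]
r6 m[φ2→sun] = [22878, 8532]
r6 m[φ2→cld] = [612846, 746172]
r6 m[φ3→rain] = [14, 11]
r6 m[φ3→slip] = [369027, 296397]
r6 m[φ4→sprk] = [357672, 307752]
r6 m[φ4→cld] = [9, 18]
r6 m[φ5→cld] = [3, 8]
r6 m[φ6→wind] = [3, 5]
r6 m[φ7→wind] = [9, 5]
r6 m[wind→φ0] = [5936490, 11138850]
r6 m[wind→φ1] = [108, 225]
r6 m[wind→φ6] = [7915320, 20049930]
r6 m[wind→φ7] = [2638440, 20049930]
r6 m[fog→φ0] = [1, 1]
r6 m[wet→φ1] = [1, 1]
r6 m[sprk→φ4] = [1, 1]
r6 m[rain→φ2] = [14, 11]
r6 m[rain→φ3] = [6740577, 2693412]
r6 m[slip→φ3] = [1, 1]
r6 m[sun→φ1] = [22878, 8532]
r6 m[sun→φ2] = [4131, 3456]
r6 m[cld→φ2] = [27, 144]
r6 m[cld→φ4] = [1838538, 5969376]
r6 m[cld→φ5] = [5515614, 13431096]
r7 m[φ0→wind] = [4, 9]
r7 m[φ0→fog] = [34150680, 89844930]
r7 m[φ1→wind] = [219870, 445554]
r7 m[φ1→wet] = [55273428, 68722182]
r7 m[φ1→sun] = [4131, 3456]
r7 m[φ2→rain] = [6740577, 2693412]
r7 m[φ2→sun] = [22878, 8532]
r7 m[φ2→cld] = [612846, 746172]
r7 m[φ3→rain] = [14, 11]
r7 m[φ3→slip] = [68731335, 55264275]
r7 m[φ4→sprk] = [66594150, 57401460]
r7 m[φ4→cld] = [9, 18]
r7 m[φ5→cld] = [3, 8]
r7 m[φ6→wind] = [3, 5]
r7 m[φ7→wind] = [9, 5]
r7 m[wind→φ0] = [5936490, 11138850]
r7 m[wind→φ1] = [108, 225]
r7 m[wind→φ6] = [7915320, 20049930]
r7 m[wind→φ7] = [2638440, 20049930]
r7 m[fog→φ0] = [1, 1]
r7 m[wet→φ1] = [1, 1]
r7 m[sprk→φ4] = [1, 1]
r7 m[rain→φ2] = [14, 11]
r7 m[rain→φ3] = [6740577, 2693412]
r7 m[slip→φ3] = [1, 1]
r7 m[sun→φ1] = [22878, 8532]
r7 m[sun→φ2] = [4131, 3456]
r7 m[cld→φ2] = [27, 144]
r7 m[cld→φ4] = [1838538, 5969376]
r7 m[cld→φ5] = [5515614, 13431096]
r8 m[φ0→wind] = [4, 9]
r8 m[φ0→fog] = [34150680, 89844930]
r8 m[φ1→wind] = [219870, 445554]
r8 m[φ1→wet] = [55273428, 68722182]
r8 m[φ1→sun] = [4131, 3456]
r8 m[φ2→rain] = [6740577, 2693412]
r8 m[φ2→sun] = [22878, 8532]
r8 m[φ2→cld] = [612846, 746172]
r8 m[φ3→rain] = [14, 11]
r8 m[φ3→slip] = [68731335, 55264275]
r8 m[φ4→sprk] = [66594150, 57401460]
r8 m[φ4→cld] = [9, 18]
r8 m[φ5→cld] = [3, 8]
r8 m[φ6→wind] = [3, 5]
r8 m[φ7→wind] = [9, 5]
r8 m[wind→φ0] = [5936490, 11138850]
r8 m[wind→φ1] = [108, 225]
r8 m[wind→φ6] = [7915320, 20049930]
r8 m[wind→φ7] = [2638440, 20049930]
r8 m[fog→φ0] = [1, 1]
r8 m[wet→φ1] = [1, 1]
r8 m[sprk→φ4] = [1, 1]
r8 m[rain→φ2] = [14, 11]
r8 m[rain→φ3] = [6740577, 2693412]
r8 m[slip→φ3] = [1, 1]
r8 m[sun→φ1] = [22878, 8532]
r8 m[sun→φ2] = [4131, 3456]
r8 m[cld→φ2] = [27, 144]
r8 m[cld→φ4] = [1838538, 5969376]
r8 m[cld→φ5] = [5515614, 13431096]
fixed point reached at round 8
b[rain] = ⊗ incoming = [94368078, 29627532]

b[rain] = [94368078, 29627532]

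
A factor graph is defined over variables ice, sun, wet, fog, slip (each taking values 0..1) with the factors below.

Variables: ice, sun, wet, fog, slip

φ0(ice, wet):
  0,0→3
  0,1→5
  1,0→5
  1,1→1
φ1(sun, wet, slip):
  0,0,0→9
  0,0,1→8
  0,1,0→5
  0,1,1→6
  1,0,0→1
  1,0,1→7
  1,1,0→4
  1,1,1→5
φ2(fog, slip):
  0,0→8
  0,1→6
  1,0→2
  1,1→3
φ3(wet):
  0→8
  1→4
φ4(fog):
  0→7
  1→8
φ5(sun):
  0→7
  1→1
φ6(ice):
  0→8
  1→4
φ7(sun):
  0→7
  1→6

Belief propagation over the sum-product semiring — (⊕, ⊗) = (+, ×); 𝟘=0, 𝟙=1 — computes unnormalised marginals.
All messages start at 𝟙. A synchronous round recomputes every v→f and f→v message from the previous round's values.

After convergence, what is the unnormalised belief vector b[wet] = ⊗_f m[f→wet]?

init: all messages = 𝟙 over 2 values
r1 m[φ0→ice] = [8, 6]
r1 m[φ0→wet] = [8, 6]
r1 m[φ1→sun] = [28, 17]
r1 m[φ1→wet] = [25, 20]
r1 m[φ1→slip] = [19, 26]
r1 m[φ2→fog] = [14, 5]
r1 m[φ2→slip] = [10, 9]
r1 m[φ3→wet] = [8, 4]
r1 m[φ4→fog] = [7, 8]
r1 m[φ5→sun] = [7, 1]
r1 m[φ6→ice] = [8, 4]
r1 m[φ7→sun] = [7, 6]
r1 m[ice→φ0] = [1, 1]
r1 m[ice→φ6] = [1, 1]
r1 m[sun→φ1] = [1, 1]
r1 m[sun→φ5] = [1, 1]
r1 m[sun→φ7] = [1, 1]
r1 m[wet→φ0] = [1, 1]
r1 m[wet→φ1] = [1, 1]
r1 m[wet→φ3] = [1, 1]
r1 m[fog→φ2] = [1, 1]
r1 m[fog→φ4] = [1, 1]
r1 m[slip→φ1] = [1, 1]
r1 m[slip→φ2] = [1, 1]
r2 m[φ0→ice] = [8, 6]
r2 m[φ0→wet] = [8, 6]
r2 m[φ1→sun] = [28, 17]
r2 m[φ1→wet] = [25, 20]
r2 m[φ1→slip] = [19, 26]
r2 m[φ2→fog] = [14, 5]
r2 m[φ2→slip] = [10, 9]
r2 m[φ3→wet] = [8, 4]
r2 m[φ4→fog] = [7, 8]
r2 m[φ5→sun] = [7, 1]
r2 m[φ6→ice] = [8, 4]
r2 m[φ7→sun] = [7, 6]
r2 m[ice→φ0] = [8, 4]
r2 m[ice→φ6] = [8, 6]
r2 m[sun→φ1] = [49, 6]
r2 m[sun→φ5] = [196, 102]
r2 m[sun→φ7] = [196, 17]
r2 m[wet→φ0] = [200, 80]
r2 m[wet→φ1] = [64, 24]
r2 m[wet→φ3] = [200, 120]
r2 m[fog→φ2] = [7, 8]
r2 m[fog→φ4] = [14, 5]
r2 m[slip→φ1] = [10, 9]
r2 m[slip→φ2] = [19, 26]
r3 m[φ0→ice] = [1000, 1080]
r3 m[φ0→wet] = [44, 44]
r3 m[φ1→sun] = [12864, 6712]
r3 m[φ1→wet] = [8376, 5606]
r3 m[φ1→slip] = [35064, 35552]
r3 m[φ2→fog] = [308, 116]
r3 m[φ2→slip] = [72, 66]
r3 m[φ3→wet] = [8, 4]
r3 m[φ4→fog] = [7, 8]
r3 m[φ5→sun] = [7, 1]
r3 m[φ6→ice] = [8, 4]
r3 m[φ7→sun] = [7, 6]
r3 m[ice→φ0] = [8, 4]
r3 m[ice→φ6] = [8, 6]
r3 m[sun→φ1] = [49, 6]
r3 m[sun→φ5] = [196, 102]
r3 m[sun→φ7] = [196, 17]
r3 m[wet→φ0] = [200, 80]
r3 m[wet→φ1] = [64, 24]
r3 m[wet→φ3] = [200, 120]
r3 m[fog→φ2] = [7, 8]
r3 m[fog→φ4] = [14, 5]
r3 m[slip→φ1] = [10, 9]
r3 m[slip→φ2] = [19, 26]
r4 m[φ0→ice] = [1000, 1080]
r4 m[φ0→wet] = [44, 44]
r4 m[φ1→sun] = [12864, 6712]
r4 m[φ1→wet] = [8376, 5606]
r4 m[φ1→slip] = [35064, 35552]
r4 m[φ2→fog] = [308, 116]
r4 m[φ2→slip] = [72, 66]
r4 m[φ3→wet] = [8, 4]
r4 m[φ4→fog] = [7, 8]
r4 m[φ5→sun] = [7, 1]
r4 m[φ6→ice] = [8, 4]
r4 m[φ7→sun] = [7, 6]
r4 m[ice→φ0] = [8, 4]
r4 m[ice→φ6] = [1000, 1080]
r4 m[sun→φ1] = [49, 6]
r4 m[sun→φ5] = [90048, 40272]
r4 m[sun→φ7] = [90048, 6712]
r4 m[wet→φ0] = [67008, 22424]
r4 m[wet→φ1] = [352, 176]
r4 m[wet→φ3] = [368544, 246664]
r4 m[fog→φ2] = [7, 8]
r4 m[fog→φ4] = [308, 116]
r4 m[slip→φ1] = [72, 66]
r4 m[slip→φ2] = [35064, 35552]
r5 m[φ0→ice] = [313144, 357464]
r5 m[φ0→wet] = [44, 44]
r5 m[φ1→sun] = [547008, 296736]
r5 m[φ1→wet] = [60828, 40752]
r5 m[φ1→slip] = [204688, 209792]
r5 m[φ2→fog] = [493824, 176784]
r5 m[φ2→slip] = [72, 66]
r5 m[φ3→wet] = [8, 4]
r5 m[φ4→fog] = [7, 8]
r5 m[φ5→sun] = [7, 1]
r5 m[φ6→ice] = [8, 4]
r5 m[φ7→sun] = [7, 6]
r5 m[ice→φ0] = [8, 4]
r5 m[ice→φ6] = [1000, 1080]
r5 m[sun→φ1] = [49, 6]
r5 m[sun→φ5] = [90048, 40272]
r5 m[sun→φ7] = [90048, 6712]
r5 m[wet→φ0] = [67008, 22424]
r5 m[wet→φ1] = [352, 176]
r5 m[wet→φ3] = [368544, 246664]
r5 m[fog→φ2] = [7, 8]
r5 m[fog→φ4] = [308, 116]
r5 m[slip→φ1] = [72, 66]
r5 m[slip→φ2] = [35064, 35552]
r6 m[φ0→ice] = [313144, 357464]
r6 m[φ0→wet] = [44, 44]
r6 m[φ1→sun] = [547008, 296736]
r6 m[φ1→wet] = [60828, 40752]
r6 m[φ1→slip] = [204688, 209792]
r6 m[φ2→fog] = [493824, 176784]
r6 m[φ2→slip] = [72, 66]
r6 m[φ3→wet] = [8, 4]
r6 m[φ4→fog] = [7, 8]
r6 m[φ5→sun] = [7, 1]
r6 m[φ6→ice] = [8, 4]
r6 m[φ7→sun] = [7, 6]
r6 m[ice→φ0] = [8, 4]
r6 m[ice→φ6] = [313144, 357464]
r6 m[sun→φ1] = [49, 6]
r6 m[sun→φ5] = [3829056, 1780416]
r6 m[sun→φ7] = [3829056, 296736]
r6 m[wet→φ0] = [486624, 163008]
r6 m[wet→φ1] = [352, 176]
r6 m[wet→φ3] = [2676432, 1793088]
r6 m[fog→φ2] = [7, 8]
r6 m[fog→φ4] = [493824, 176784]
r6 m[slip→φ1] = [72, 66]
r6 m[slip→φ2] = [204688, 209792]
r7 m[φ0→ice] = [2274912, 2596128]
r7 m[φ0→wet] = [44, 44]
r7 m[φ1→sun] = [547008, 296736]
r7 m[φ1→wet] = [60828, 40752]
r7 m[φ1→slip] = [204688, 209792]
r7 m[φ2→fog] = [2896256, 1038752]
r7 m[φ2→slip] = [72, 66]
r7 m[φ3→wet] = [8, 4]
r7 m[φ4→fog] = [7, 8]
r7 m[φ5→sun] = [7, 1]
r7 m[φ6→ice] = [8, 4]
r7 m[φ7→sun] = [7, 6]
r7 m[ice→φ0] = [8, 4]
r7 m[ice→φ6] = [313144, 357464]
r7 m[sun→φ1] = [49, 6]
r7 m[sun→φ5] = [3829056, 1780416]
r7 m[sun→φ7] = [3829056, 296736]
r7 m[wet→φ0] = [486624, 163008]
r7 m[wet→φ1] = [352, 176]
r7 m[wet→φ3] = [2676432, 1793088]
r7 m[fog→φ2] = [7, 8]
r7 m[fog→φ4] = [493824, 176784]
r7 m[slip→φ1] = [72, 66]
r7 m[slip→φ2] = [204688, 209792]
r8 m[φ0→ice] = [2274912, 2596128]
r8 m[φ0→wet] = [44, 44]
r8 m[φ1→sun] = [547008, 296736]
r8 m[φ1→wet] = [60828, 40752]
r8 m[φ1→slip] = [204688, 209792]
r8 m[φ2→fog] = [2896256, 1038752]
r8 m[φ2→slip] = [72, 66]
r8 m[φ3→wet] = [8, 4]
r8 m[φ4→fog] = [7, 8]
r8 m[φ5→sun] = [7, 1]
r8 m[φ6→ice] = [8, 4]
r8 m[φ7→sun] = [7, 6]
r8 m[ice→φ0] = [8, 4]
r8 m[ice→φ6] = [2274912, 2596128]
r8 m[sun→φ1] = [49, 6]
r8 m[sun→φ5] = [3829056, 1780416]
r8 m[sun→φ7] = [3829056, 296736]
r8 m[wet→φ0] = [486624, 163008]
r8 m[wet→φ1] = [352, 176]
r8 m[wet→φ3] = [2676432, 1793088]
r8 m[fog→φ2] = [7, 8]
r8 m[fog→φ4] = [2896256, 1038752]
r8 m[slip→φ1] = [72, 66]
r8 m[slip→φ2] = [204688, 209792]
r9 m[φ0→ice] = [2274912, 2596128]
r9 m[φ0→wet] = [44, 44]
r9 m[φ1→sun] = [547008, 296736]
r9 m[φ1→wet] = [60828, 40752]
r9 m[φ1→slip] = [204688, 209792]
r9 m[φ2→fog] = [2896256, 1038752]
r9 m[φ2→slip] = [72, 66]
r9 m[φ3→wet] = [8, 4]
r9 m[φ4→fog] = [7, 8]
r9 m[φ5→sun] = [7, 1]
r9 m[φ6→ice] = [8, 4]
r9 m[φ7→sun] = [7, 6]
r9 m[ice→φ0] = [8, 4]
r9 m[ice→φ6] = [2274912, 2596128]
r9 m[sun→φ1] = [49, 6]
r9 m[sun→φ5] = [3829056, 1780416]
r9 m[sun→φ7] = [3829056, 296736]
r9 m[wet→φ0] = [486624, 163008]
r9 m[wet→φ1] = [352, 176]
r9 m[wet→φ3] = [2676432, 1793088]
r9 m[fog→φ2] = [7, 8]
r9 m[fog→φ4] = [2896256, 1038752]
r9 m[slip→φ1] = [72, 66]
r9 m[slip→φ2] = [204688, 209792]
fixed point reached at round 9
b[wet] = ⊗ incoming = [21411456, 7172352]

b[wet] = [21411456, 7172352]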